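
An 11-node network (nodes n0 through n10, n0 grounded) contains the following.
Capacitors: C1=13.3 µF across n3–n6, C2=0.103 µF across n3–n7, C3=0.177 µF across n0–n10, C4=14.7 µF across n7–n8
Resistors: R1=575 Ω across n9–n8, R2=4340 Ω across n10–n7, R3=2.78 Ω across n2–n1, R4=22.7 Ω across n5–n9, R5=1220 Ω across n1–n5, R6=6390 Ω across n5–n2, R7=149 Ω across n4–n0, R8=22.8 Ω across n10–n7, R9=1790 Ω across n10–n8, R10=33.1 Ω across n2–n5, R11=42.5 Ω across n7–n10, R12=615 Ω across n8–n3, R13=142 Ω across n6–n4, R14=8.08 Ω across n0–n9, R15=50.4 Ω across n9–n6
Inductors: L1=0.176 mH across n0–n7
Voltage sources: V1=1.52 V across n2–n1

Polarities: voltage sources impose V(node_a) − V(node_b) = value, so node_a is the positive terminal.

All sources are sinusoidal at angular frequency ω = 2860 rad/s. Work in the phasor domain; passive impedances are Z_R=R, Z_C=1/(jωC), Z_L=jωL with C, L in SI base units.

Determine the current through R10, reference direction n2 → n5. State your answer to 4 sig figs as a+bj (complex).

0.001207+0.000j A

Apply KCL at each of the 10 non-ground nodes and solve the resulting linear system.
Node n1: branches {R3, R5, V1} → V_1 = -1.480+0.000j
Node n2: branches {R3, R6, R10, V1} → V_2 = 0.03995+0.000j
Node n3: branches {C1, C2, R12} → V_3 = 0.000+0.000j
Node n4: branches {R7, R13} → V_4 = 0.000+0.000j
Node n5: branches {R4, R5, R6, R10} → V_5 = 0.000+0.000j
Node n6: branches {C1, R13, R15} → V_6 = 0.000+0.000j
Node n7: branches {R2, C2, L1, R8, R11, C4} → V_7 = 0.000+0.000j
Node n8: branches {R1, R9, R12, C4} → V_8 = 0.000+0.000j
Node n9: branches {R1, R4, R14, R15} → V_9 = 0.000+0.000j
Node n10: branches {R2, C3, R8, R9, R11} → V_10 = 0.000+0.000j
Source currents: i(V1)=-0.5480+0.000j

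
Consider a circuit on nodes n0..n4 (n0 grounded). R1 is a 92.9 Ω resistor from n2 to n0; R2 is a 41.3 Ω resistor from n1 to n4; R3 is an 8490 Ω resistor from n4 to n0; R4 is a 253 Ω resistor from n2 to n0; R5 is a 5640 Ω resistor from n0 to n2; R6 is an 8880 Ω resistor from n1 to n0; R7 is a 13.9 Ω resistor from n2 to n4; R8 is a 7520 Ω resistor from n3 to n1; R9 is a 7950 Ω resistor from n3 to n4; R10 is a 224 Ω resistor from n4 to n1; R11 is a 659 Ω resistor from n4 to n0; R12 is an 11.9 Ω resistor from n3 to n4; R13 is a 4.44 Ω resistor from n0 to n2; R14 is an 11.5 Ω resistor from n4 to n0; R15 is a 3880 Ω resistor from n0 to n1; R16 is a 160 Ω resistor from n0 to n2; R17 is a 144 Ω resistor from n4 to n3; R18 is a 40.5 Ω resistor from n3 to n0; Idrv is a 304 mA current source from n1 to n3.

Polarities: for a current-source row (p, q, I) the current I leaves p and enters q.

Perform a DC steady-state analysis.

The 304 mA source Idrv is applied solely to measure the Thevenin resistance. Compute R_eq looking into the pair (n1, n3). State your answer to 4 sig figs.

Apply KCL at each of the 4 non-ground nodes and solve the resulting linear system.
Node n1: branches {R2, R6, R8, R10, R15, Idrv} → V_1 = -10.77
Node n2: branches {R1, R4, R5, R7, R13, R16} → V_2 = -0.08348
Node n3: branches {R8, R9, R12, R17, R18, Idrv} → V_3 = 2.320
Node n4: branches {R2, R3, R7, R9, R10, R11, R12, R14, R17} → V_4 = -0.3694

R_eq = 43.06 Ω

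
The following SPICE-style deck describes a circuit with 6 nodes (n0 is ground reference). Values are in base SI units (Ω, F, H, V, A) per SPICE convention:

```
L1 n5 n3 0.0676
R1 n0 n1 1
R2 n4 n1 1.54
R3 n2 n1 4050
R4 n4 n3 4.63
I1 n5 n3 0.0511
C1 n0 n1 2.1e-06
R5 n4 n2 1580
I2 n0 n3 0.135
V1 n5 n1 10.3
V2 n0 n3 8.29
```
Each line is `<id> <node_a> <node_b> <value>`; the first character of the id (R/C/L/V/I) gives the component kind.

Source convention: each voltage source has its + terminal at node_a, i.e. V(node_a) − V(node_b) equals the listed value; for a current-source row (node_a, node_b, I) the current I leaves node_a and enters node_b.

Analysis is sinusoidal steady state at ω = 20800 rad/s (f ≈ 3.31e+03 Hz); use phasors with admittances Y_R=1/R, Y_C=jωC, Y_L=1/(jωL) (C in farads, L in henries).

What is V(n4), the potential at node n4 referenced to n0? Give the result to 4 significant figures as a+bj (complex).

MNA unknowns: 5 node voltages V₁..V_5 plus 2 source currents (V1, V2)
L1: Y=0.000-0.0007112j on G[5,3]
R1: Y=1.000+0.000j on G[0,1]
R2: Y=0.6494+0.000j on G[4,1]
R3: Y=0.0002469+0.000j on G[2,1]
R4: Y=0.2160+0.000j on G[4,3]
I1: z[5]−=0.0511, z[3]+=0.0511
C1: Y=0.000+0.04368j on G[0,1]
R5: Y=0.0006329+0.000j on G[4,2]
I2: z[0]−=0.135, z[3]+=0.135
V1: row V5−V1=10.3, i_V1 at 5,1
V2: row V0−V3=8.29, i_V2 at 0,3
solve → V1=-1.198+0.05568j, V2=-2.471+0.04569j, V3=-8.290+0.000j, V4=-2.968+0.04179j, V5=9.102+0.05568j
aux → i_V1=-0.05114+0.01237j, i_V2=-1.336+0.003344j

-2.968+0.04179j V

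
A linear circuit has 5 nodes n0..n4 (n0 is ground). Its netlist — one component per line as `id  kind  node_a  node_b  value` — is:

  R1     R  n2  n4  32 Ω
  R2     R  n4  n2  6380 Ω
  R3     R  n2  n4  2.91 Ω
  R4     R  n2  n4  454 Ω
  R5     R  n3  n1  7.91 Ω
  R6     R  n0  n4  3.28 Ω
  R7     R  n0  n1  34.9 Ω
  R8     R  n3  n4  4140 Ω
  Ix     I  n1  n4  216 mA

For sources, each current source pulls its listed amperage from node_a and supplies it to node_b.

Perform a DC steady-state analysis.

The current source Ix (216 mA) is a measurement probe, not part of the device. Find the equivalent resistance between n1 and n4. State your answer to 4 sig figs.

Element admittances at DC:
  Y(R1) = 0.03125 S between n2,n4
  Y(R2) = 0.0001567 S between n4,n2
  Y(R3) = 0.3436 S between n2,n4
  Y(R4) = 0.002203 S between n2,n4
  Y(R5) = 0.1264 S between n3,n1
  Y(R6) = 0.3049 S between n0,n4
  Y(R7) = 0.02865 S between n0,n1
  Y(R8) = 0.0002415 S between n3,n4
  Ix: injects 0.216 A into n4 (from n1)
Assemble and solve the 4×4 MNA system:
  V(n1)=-7.470  V(n2)=0.7020  V(n3)=-7.454  V(n4)=0.7020

R_eq = 37.83 Ω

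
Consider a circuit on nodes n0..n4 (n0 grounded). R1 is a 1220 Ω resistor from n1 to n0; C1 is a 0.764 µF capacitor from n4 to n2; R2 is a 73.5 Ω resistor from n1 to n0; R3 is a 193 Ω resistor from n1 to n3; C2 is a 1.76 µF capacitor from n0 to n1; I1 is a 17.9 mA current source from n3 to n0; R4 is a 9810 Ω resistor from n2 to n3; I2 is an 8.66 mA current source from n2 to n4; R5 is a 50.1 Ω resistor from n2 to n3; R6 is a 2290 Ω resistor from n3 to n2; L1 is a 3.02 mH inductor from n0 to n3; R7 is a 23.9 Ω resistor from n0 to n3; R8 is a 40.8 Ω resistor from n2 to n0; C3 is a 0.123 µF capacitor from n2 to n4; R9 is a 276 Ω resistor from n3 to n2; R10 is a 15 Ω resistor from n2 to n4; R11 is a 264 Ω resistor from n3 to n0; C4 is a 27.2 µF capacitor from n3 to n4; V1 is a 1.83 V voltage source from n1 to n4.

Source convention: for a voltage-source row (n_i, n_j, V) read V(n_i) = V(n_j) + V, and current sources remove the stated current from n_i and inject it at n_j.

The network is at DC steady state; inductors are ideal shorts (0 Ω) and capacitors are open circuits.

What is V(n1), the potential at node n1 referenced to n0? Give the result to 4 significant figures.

1.155 V

MNA unknowns: 4 node voltages V₁..V_4 plus 2 source currents (L1, V1)
R1: Y=0.0008197 on G[1,0]
C1: Y=0.000 on G[4,2]
R2: Y=0.01361 on G[1,0]
R3: Y=0.005181 on G[1,3]
C2: Y=0.000 on G[0,1]
I1: z[3]−=0.0179, z[0]+=0.0179
R4: Y=0.0001019 on G[2,3]
I2: z[2]−=0.00866, z[4]+=0.00866
R5: Y=0.01996 on G[2,3]
R6: Y=0.0004367 on G[3,2]
L1: row V0−V3=0, i_L1 at 0,3
R7: Y=0.04184 on G[0,3]
R8: Y=0.02451 on G[2,0]
C3: Y=0.000 on G[2,4]
R9: Y=0.003623 on G[3,2]
R10: Y=0.06667 on G[2,4]
R11: Y=0.003788 on G[3,0]
C4: Y=0.000 on G[3,4]
V1: row V1−V4=1.83, i_V1 at 1,4
solve → V1=1.155, V2=-0.4655, V3=0.000, V4=-0.6753
aux → i_L1=0.02315, i_V1=-0.02264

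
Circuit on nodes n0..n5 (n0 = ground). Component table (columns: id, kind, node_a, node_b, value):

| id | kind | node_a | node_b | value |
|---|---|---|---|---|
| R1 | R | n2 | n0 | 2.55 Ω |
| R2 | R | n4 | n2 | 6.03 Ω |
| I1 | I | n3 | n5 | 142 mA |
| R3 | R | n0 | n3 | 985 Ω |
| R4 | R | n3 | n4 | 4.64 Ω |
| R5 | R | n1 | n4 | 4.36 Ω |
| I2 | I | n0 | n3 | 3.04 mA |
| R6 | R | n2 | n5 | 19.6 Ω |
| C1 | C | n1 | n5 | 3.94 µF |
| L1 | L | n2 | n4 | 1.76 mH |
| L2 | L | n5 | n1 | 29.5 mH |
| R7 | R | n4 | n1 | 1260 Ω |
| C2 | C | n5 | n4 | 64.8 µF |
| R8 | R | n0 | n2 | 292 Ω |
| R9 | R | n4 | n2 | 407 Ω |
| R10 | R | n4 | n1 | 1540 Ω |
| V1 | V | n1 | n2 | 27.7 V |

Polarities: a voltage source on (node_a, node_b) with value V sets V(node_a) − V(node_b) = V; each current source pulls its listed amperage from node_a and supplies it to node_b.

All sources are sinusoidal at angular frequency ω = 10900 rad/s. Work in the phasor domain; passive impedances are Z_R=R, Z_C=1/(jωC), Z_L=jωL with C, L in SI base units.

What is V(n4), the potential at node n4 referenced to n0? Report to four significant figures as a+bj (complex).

Element admittances at ω=10900 rad/s:
  Y(R1) = 0.3922+0.000j S between n2,n0
  Y(R2) = 0.1658+0.000j S between n4,n2
  I1: injects 0.142 A into n5 (from n3)
  Y(R3) = 0.001015+0.000j S between n0,n3
  Y(R4) = 0.2155+0.000j S between n3,n4
  Y(R5) = 0.2294+0.000j S between n1,n4
  I2: injects 0.00304 A into n3 (from n0)
  Y(R6) = 0.05102+0.000j S between n2,n5
  Y(C1) = 0.000+0.04295j S between n1,n5
  Y(L1) = 0.000-0.05213j S between n2,n4
  Y(L2) = 0.000-0.003110j S between n5,n1
  Y(R7) = 0.0007937+0.000j S between n4,n1
  Y(C2) = 0.000+0.7063j S between n5,n4
  Y(R8) = 0.003425+0.000j S between n0,n2
  Y(R9) = 0.002457+0.000j S between n4,n2
  Y(R10) = 0.0006494+0.000j S between n4,n1
  V1: constraint V(n1)−V(n2) = 27.7
Assemble and solve the 6×6 MNA system:
  V(n1)=27.67-0.006909j  V(n2)=-0.02664-0.006909j  V(n3)=13.37+2.692j  V(n4)=14.08+2.705j  V(n5)=14.58+3.368j
  i(V1)=-3.271+0.1041j

14.08+2.705j V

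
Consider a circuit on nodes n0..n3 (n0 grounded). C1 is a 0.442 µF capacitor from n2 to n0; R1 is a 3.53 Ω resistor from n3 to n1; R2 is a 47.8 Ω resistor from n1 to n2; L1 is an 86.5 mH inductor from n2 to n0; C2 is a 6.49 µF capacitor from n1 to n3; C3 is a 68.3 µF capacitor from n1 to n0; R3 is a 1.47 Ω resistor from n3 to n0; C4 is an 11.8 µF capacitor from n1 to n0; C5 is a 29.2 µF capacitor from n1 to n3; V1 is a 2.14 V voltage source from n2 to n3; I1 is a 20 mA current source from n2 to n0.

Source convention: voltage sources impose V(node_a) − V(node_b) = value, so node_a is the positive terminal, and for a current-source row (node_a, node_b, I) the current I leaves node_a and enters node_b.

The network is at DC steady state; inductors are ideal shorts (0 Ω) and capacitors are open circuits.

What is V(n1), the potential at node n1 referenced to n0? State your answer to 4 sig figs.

-1.993 V

Element admittances at DC:
  Y(C1) = 0.000 S between n2,n0
  Y(R1) = 0.2833 S between n3,n1
  Y(R2) = 0.02092 S between n1,n2
  L1: short n2↔n0 (DC inductor)
  Y(C2) = 0.000 S between n1,n3
  Y(C3) = 0.000 S between n1,n0
  Y(R3) = 0.6803 S between n3,n0
  Y(C4) = 0.000 S between n1,n0
  Y(C5) = 0.000 S between n1,n3
  V1: constraint V(n2)−V(n3) = 2.14
  I1: injects 0.02 A into n0 (from n2)
Assemble and solve the 5×5 MNA system:
  V(n1)=-1.993  V(n2)=0.000  V(n3)=-2.140
  i(L1)=1.436  i(V1)=-1.497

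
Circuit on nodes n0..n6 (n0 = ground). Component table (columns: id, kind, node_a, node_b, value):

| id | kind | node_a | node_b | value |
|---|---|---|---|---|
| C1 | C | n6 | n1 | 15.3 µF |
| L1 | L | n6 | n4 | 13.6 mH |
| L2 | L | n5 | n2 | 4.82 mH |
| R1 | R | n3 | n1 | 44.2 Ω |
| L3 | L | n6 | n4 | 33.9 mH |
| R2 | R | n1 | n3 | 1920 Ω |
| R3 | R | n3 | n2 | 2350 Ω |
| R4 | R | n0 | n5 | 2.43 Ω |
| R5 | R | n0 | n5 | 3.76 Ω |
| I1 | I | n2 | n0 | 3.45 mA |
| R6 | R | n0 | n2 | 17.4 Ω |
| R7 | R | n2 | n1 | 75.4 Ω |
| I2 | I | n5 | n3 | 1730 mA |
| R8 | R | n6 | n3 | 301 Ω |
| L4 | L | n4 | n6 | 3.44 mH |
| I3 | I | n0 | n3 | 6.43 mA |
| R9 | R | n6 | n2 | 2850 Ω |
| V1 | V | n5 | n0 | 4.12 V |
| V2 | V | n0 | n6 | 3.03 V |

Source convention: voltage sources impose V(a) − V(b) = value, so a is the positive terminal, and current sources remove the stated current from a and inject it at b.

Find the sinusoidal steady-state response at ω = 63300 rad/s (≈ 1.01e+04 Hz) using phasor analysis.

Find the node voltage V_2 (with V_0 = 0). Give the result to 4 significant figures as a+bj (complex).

-0.2319-0.5010j V

Element admittances at ω=63300 rad/s:
  Y(C1) = 0.000+0.9685j S between n6,n1
  Y(L1) = 0.000-0.001162j S between n6,n4
  Y(L2) = 0.000-0.003278j S between n5,n2
  Y(R1) = 0.02262+0.000j S between n3,n1
  Y(L3) = 0.000-0.0004660j S between n6,n4
  Y(R2) = 0.0005208+0.000j S between n1,n3
  Y(R3) = 0.0004255+0.000j S between n3,n2
  Y(R4) = 0.4115+0.000j S between n0,n5
  Y(R5) = 0.2660+0.000j S between n0,n5
  I1: injects 0.00345 A into n0 (from n2)
  Y(R6) = 0.05747+0.000j S between n0,n2
  Y(R7) = 0.01326+0.000j S between n2,n1
  I2: injects 1.73 A into n3 (from n5)
  Y(R8) = 0.003322+0.000j S between n6,n3
  Y(L4) = 0.000-0.004592j S between n4,n6
  I3: injects 0.00643 A into n3 (from n0)
  Y(R9) = 0.0003509+0.000j S between n6,n2
  V1: constraint V(n5)−V(n0) = 4.12
  V2: constraint V(n0)−V(n6) = 3.03
Assemble and solve the 8×8 MNA system:
  V(n1)=-3.010-1.582j  V(n2)=-0.2319-0.5010j  V(n3)=61.60-1.370j  V(n4)=-3.030+0.000j  V(n5)=4.120+0.000j  V(n6)=-3.030+0.000j
  i(V1)=-4.523+0.01426j  i(V2)=-1.748-0.01453j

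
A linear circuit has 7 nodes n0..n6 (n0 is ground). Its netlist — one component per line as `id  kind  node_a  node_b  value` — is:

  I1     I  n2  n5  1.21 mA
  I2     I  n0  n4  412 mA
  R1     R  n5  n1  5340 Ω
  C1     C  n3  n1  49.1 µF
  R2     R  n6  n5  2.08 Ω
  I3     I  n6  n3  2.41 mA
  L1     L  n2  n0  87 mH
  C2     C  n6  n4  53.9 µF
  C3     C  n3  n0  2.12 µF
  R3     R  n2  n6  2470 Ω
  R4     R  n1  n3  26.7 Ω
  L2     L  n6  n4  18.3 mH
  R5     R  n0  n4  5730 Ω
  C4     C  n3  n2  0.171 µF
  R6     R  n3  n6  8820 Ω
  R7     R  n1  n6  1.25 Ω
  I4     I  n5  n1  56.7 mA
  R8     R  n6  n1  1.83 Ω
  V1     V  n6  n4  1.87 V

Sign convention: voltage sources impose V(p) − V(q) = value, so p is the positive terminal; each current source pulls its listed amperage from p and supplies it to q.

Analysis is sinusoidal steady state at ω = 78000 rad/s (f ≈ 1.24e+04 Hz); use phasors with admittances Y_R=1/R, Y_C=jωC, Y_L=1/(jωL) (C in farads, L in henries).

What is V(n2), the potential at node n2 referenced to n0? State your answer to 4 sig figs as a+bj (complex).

Element admittances at ω=78000 rad/s:
  I1: injects 0.00121 A into n5 (from n2)
  I2: injects 0.412 A into n4 (from n0)
  Y(R1) = 0.0001873+0.000j S between n5,n1
  Y(C1) = 0.000+3.830j S between n3,n1
  Y(R2) = 0.4808+0.000j S between n6,n5
  I3: injects 0.00241 A into n3 (from n6)
  Y(L1) = 0.000-0.0001474j S between n2,n0
  Y(C2) = 0.000+4.204j S between n6,n4
  Y(C3) = 0.000+0.1654j S between n3,n0
  Y(R3) = 0.0004049+0.000j S between n2,n6
  Y(R4) = 0.03745+0.000j S between n1,n3
  Y(L2) = 0.000-0.0007006j S between n6,n4
  Y(R5) = 0.0001745+0.000j S between n0,n4
  Y(C4) = 0.000+0.01334j S between n3,n2
  Y(R6) = 0.0001134+0.000j S between n3,n6
  Y(R7) = 0.8000+0.000j S between n1,n6
  I4: injects 0.0567 A into n1 (from n5)
  Y(R8) = 0.5464+0.000j S between n6,n1
  V1: constraint V(n6)−V(n4) = 1.87
Assemble and solve the 7×7 MNA system:
  V(n1)=0.003933-2.603j  V(n2)=-0.002212-2.440j  V(n3)=0.002744-2.495j  V(n4)=-1.603-2.602j  V(n5)=0.1515-2.602j  V(n6)=0.2670-2.602j
  i(V1)=-0.4123-7.861j

-0.002212-2.440j V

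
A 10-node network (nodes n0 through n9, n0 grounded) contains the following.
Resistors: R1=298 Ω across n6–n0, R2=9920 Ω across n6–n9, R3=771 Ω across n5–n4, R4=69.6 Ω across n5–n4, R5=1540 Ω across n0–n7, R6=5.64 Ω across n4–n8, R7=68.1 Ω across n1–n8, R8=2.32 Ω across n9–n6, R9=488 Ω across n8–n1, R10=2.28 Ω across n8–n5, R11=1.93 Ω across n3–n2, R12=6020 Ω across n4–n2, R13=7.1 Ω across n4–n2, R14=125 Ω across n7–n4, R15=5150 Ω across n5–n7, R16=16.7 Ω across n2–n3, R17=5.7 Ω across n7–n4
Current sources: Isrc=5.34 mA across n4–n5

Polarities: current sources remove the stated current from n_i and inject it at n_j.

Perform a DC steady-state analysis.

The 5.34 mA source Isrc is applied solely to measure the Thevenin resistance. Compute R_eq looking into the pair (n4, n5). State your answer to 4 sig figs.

Element admittances at DC:
  Y(R1) = 0.003356 S between n6,n0
  Y(R2) = 0.0001008 S between n6,n9
  Y(R3) = 0.001297 S between n5,n4
  Y(R4) = 0.01437 S between n5,n4
  Y(R5) = 0.0006494 S between n0,n7
  Y(R6) = 0.1773 S between n4,n8
  Y(R7) = 0.01468 S between n1,n8
  Y(R8) = 0.4310 S between n9,n6
  Y(R9) = 0.002049 S between n8,n1
  Y(R10) = 0.4386 S between n8,n5
  Y(R11) = 0.5181 S between n3,n2
  Y(R12) = 0.0001661 S between n4,n2
  Y(R13) = 0.1408 S between n4,n2
  Y(R14) = 0.008000 S between n7,n4
  Y(R15) = 0.0001942 S between n5,n7
  Y(R16) = 0.05988 S between n2,n3
  Y(R17) = 0.1754 S between n7,n4
  Isrc: injects 0.00534 A into n5 (from n4)
Assemble and solve the 9×9 MNA system:
  V(n1)=0.02672  V(n2)=-3.973e-05  V(n3)=-3.973e-05  V(n4)=-3.973e-05  V(n5)=0.03753  V(n6)=0.000  V(n7)=0.000  V(n8)=0.02672  V(n9)=0.000

R_eq = 7.036 Ω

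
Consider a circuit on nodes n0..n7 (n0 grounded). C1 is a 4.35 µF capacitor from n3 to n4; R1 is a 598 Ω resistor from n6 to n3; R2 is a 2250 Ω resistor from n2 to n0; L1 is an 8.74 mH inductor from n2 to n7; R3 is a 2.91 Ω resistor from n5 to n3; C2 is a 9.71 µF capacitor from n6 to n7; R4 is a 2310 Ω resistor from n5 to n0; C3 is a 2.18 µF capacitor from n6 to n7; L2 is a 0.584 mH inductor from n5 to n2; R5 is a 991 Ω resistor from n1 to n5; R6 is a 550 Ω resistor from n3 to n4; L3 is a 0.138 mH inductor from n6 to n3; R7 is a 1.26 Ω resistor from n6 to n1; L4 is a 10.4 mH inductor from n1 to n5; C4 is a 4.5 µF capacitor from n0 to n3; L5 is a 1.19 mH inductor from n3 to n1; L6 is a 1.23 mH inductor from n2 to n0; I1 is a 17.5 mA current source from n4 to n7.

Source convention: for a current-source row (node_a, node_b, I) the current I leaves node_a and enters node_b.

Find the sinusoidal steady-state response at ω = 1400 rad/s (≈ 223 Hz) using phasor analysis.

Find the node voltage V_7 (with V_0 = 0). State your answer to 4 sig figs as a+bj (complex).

0.01593+0.2752j V

Element admittances at ω=1400 rad/s:
  Y(C1) = 0.000+0.006090j S between n3,n4
  Y(R1) = 0.001672+0.000j S between n6,n3
  Y(R2) = 0.0004444+0.000j S between n2,n0
  Y(L1) = 0.000-0.08173j S between n2,n7
  Y(R3) = 0.3436+0.000j S between n5,n3
  Y(C2) = 0.000+0.01359j S between n6,n7
  Y(R4) = 0.0004329+0.000j S between n5,n0
  Y(C3) = 0.000+0.003052j S between n6,n7
  Y(L2) = 0.000-1.223j S between n5,n2
  Y(R5) = 0.001009+0.000j S between n1,n5
  Y(R6) = 0.001818+0.000j S between n3,n4
  Y(L3) = 0.000-5.176j S between n6,n3
  Y(R7) = 0.7937+0.000j S between n6,n1
  Y(L4) = 0.000-0.06868j S between n1,n5
  Y(C4) = 0.000+0.006300j S between n0,n3
  Y(L5) = 0.000-0.6002j S between n3,n1
  Y(L6) = 0.000-0.5807j S between n2,n0
  I1: injects 0.0175 A into n7 (from n4)
Assemble and solve the 7×7 MNA system:
  V(n1)=-0.06260-0.02878j  V(n2)=-0.0007304-0.0002765j  V(n3)=-0.06602-0.02569j  V(n4)=-0.8537+2.613j  V(n5)=-0.002191-0.01882j  V(n6)=-0.06588-0.02616j  V(n7)=0.01593+0.2752j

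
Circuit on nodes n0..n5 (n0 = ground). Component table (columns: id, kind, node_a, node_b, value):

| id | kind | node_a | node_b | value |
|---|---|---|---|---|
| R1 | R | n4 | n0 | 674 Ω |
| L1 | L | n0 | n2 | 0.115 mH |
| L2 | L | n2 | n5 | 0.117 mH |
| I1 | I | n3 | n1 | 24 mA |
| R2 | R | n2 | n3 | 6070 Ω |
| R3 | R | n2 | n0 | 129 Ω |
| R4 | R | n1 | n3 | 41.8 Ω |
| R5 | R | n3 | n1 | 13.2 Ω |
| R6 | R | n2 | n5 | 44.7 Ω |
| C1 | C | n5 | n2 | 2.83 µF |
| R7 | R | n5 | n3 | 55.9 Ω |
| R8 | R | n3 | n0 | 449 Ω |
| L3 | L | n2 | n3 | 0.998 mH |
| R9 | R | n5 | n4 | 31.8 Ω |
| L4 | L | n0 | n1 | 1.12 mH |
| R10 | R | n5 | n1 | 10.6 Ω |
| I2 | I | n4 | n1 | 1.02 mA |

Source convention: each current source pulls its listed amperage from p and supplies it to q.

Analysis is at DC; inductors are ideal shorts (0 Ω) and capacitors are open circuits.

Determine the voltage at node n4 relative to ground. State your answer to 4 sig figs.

-0.03097 V

MNA unknowns: 5 node voltages V₁..V_5 plus 4 source currents (L1, L2, L3, L4)
R1: Y=0.001484 on G[4,0]
L1: row V0−V2=0, i_L1 at 0,2
L2: row V2−V5=0, i_L2 at 2,5
I1: z[3]−=0.024, z[1]+=0.024
R2: Y=0.0001647 on G[2,3]
R3: Y=0.007752 on G[2,0]
R4: Y=0.02392 on G[1,3]
R5: Y=0.07576 on G[3,1]
R6: Y=0.02237 on G[2,5]
C1: Y=0.000 on G[5,2]
R7: Y=0.01789 on G[5,3]
R8: Y=0.002227 on G[3,0]
L3: row V2−V3=0, i_L3 at 2,3
R9: Y=0.03145 on G[5,4]
L4: row V0−V1=0, i_L4 at 0,1
R10: Y=0.09434 on G[5,1]
I2: z[4]−=0.00102, z[1]+=0.00102
solve → V1=0.000, V2=0.000, V3=0.000, V4=-0.03097, V5=0.000
aux → i_L1=0.02497, i_L2=0.0009740, i_L3=0.02400, i_L4=-0.02502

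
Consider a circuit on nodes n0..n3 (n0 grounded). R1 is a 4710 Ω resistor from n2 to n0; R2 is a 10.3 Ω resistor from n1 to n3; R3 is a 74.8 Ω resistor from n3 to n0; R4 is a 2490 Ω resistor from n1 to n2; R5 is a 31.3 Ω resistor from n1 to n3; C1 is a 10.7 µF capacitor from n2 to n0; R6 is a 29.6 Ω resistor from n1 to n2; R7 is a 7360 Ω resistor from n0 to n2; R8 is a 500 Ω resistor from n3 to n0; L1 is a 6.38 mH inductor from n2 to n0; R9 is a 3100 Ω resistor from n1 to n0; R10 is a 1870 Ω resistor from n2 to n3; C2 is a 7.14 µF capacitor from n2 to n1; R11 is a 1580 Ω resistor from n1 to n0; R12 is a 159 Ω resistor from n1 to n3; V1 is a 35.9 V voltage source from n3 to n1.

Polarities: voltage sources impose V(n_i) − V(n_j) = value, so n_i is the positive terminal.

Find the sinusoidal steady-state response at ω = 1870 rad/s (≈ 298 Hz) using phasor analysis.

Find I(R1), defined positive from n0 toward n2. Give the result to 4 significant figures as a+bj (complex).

8.880e-05+0.001276j A

Apply KCL at each of the 3 non-ground nodes and solve the resulting linear system.
Node n1: branches {R2, R4, R5, R6, R9, C2, R11, R12, V1} → V_1 = -10.29-1.507j
Node n2: branches {R1, R4, C1, R6, R7, L1, R10, C2} → V_2 = -0.4182-6.012j
Node n3: branches {R2, R3, R5, R8, R10, R12, V1} → V_3 = 25.61-1.507j
Source currents: i(V1)=-5.266+0.02075j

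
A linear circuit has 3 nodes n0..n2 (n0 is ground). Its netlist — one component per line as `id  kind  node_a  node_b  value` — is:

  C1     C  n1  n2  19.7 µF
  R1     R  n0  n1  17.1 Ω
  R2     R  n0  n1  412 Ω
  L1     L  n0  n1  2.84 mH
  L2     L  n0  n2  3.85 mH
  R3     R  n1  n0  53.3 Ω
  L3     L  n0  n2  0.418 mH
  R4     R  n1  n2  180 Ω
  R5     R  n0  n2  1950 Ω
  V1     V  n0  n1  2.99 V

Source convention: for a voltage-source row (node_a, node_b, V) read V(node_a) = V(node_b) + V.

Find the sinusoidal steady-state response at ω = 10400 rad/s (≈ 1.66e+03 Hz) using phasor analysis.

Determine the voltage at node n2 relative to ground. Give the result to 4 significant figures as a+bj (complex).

MNA unknowns: 2 node voltages V₁..V_2 plus 1 source current (V1)
C1: Y=0.000+0.2049j on G[1,2]
R1: Y=0.05848+0.000j on G[0,1]
R2: Y=0.002427+0.000j on G[0,1]
L1: Y=0.000-0.03386j on G[0,1]
L2: Y=0.000-0.02498j on G[0,2]
R3: Y=0.01876+0.000j on G[1,0]
L3: Y=0.000-0.2300j on G[0,2]
R4: Y=0.005556+0.000j on G[1,2]
R5: Y=0.0005128+0.000j on G[0,2]
V1: row V0−V1=2.99, i_V1 at 0,1
solve → V1=-2.990+0.000j, V2=12.00-1.785j
aux → i_V1=-0.6871-2.961j

12.00-1.785j V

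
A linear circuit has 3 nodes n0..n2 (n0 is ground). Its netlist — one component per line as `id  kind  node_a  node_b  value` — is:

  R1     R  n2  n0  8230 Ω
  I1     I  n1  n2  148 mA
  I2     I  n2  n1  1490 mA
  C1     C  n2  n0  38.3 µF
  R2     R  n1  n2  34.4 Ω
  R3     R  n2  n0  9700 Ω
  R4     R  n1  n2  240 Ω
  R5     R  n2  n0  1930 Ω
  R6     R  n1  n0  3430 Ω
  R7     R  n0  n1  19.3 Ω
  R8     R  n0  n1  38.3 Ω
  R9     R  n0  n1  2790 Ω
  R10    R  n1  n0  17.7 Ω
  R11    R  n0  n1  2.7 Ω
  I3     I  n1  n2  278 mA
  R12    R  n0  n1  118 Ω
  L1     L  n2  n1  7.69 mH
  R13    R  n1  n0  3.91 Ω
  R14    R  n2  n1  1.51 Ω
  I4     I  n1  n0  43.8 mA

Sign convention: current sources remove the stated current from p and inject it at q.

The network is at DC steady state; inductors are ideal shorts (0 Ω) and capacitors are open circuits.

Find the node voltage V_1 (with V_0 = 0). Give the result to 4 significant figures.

Apply KCL at each of the 2 non-ground nodes and solve the resulting linear system.
Node n1: branches {I1, I2, R2, R4, R6, R7, R8, R9, R10, R11, I3, R12, L1, R13, R14, I4} → V_1 = -0.05685
Node n2: branches {R1, I1, I2, C1, R2, R3, R4, R5, I3, L1, R14} → V_2 = -0.05685
Source currents: i(L1)=-1.064

-0.05685 V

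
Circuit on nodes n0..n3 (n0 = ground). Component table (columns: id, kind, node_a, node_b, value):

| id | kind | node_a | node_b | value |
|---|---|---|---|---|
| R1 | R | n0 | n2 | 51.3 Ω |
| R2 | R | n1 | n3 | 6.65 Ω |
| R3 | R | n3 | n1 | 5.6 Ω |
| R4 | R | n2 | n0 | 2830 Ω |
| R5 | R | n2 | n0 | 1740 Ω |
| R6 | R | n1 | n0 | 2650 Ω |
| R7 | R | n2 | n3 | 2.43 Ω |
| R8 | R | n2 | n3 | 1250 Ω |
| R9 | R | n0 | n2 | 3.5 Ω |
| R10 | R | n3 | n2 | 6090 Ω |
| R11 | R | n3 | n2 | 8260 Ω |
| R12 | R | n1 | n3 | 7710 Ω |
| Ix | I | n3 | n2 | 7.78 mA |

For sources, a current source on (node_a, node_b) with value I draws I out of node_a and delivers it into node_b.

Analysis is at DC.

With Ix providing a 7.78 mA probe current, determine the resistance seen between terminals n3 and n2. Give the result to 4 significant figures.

R_eq = 2.421 Ω

MNA unknowns: 3 node voltages V₁..V_3
R1: Y=0.01949 on G[0,2]
R2: Y=0.1504 on G[1,3]
R3: Y=0.1786 on G[3,1]
R4: Y=0.0003534 on G[2,0]
R5: Y=0.0005747 on G[2,0]
R6: Y=0.0003774 on G[1,0]
R7: Y=0.4115 on G[2,3]
R8: Y=0.0008000 on G[2,3]
R9: Y=0.2857 on G[0,2]
R10: Y=0.0001642 on G[3,2]
R11: Y=0.0001211 on G[3,2]
R12: Y=0.0001297 on G[1,3]
Ix: z[3]−=0.00778, z[2]+=0.00778
solve → V1=-0.01879, V2=2.317e-05, V3=-0.01882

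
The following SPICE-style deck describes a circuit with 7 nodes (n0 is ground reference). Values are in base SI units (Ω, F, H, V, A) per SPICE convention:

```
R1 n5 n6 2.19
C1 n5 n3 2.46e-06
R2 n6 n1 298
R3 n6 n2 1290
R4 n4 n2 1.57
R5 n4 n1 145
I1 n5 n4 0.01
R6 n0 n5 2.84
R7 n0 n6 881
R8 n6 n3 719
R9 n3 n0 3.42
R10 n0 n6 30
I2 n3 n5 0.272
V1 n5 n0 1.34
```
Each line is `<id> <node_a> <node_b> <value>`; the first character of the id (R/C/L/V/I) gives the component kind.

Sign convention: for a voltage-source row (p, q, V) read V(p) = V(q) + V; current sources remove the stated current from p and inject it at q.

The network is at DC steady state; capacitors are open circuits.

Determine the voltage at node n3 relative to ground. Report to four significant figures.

Element admittances at DC:
  Y(R1) = 0.4566 S between n5,n6
  Y(C1) = 0.000 S between n5,n3
  Y(R2) = 0.003356 S between n6,n1
  Y(R3) = 0.0007752 S between n6,n2
  Y(R4) = 0.6369 S between n4,n2
  Y(R5) = 0.006897 S between n4,n1
  I1: injects 0.01 A into n4 (from n5)
  Y(R6) = 0.3521 S between n0,n5
  Y(R7) = 0.001135 S between n0,n6
  Y(R8) = 0.001391 S between n6,n3
  Y(R9) = 0.2924 S between n3,n0
  Y(R10) = 0.03333 S between n0,n6
  I2: injects 0.272 A into n5 (from n3)
  V1: constraint V(n5)−V(n0) = 1.34
Assemble and solve the 7×7 MNA system:
  V(n1)=3.479  V(n2)=4.555  V(n3)=-0.9199  V(n4)=4.559  V(n5)=1.340  V(n6)=1.260
  i(V1)=-0.2463

-0.9199 V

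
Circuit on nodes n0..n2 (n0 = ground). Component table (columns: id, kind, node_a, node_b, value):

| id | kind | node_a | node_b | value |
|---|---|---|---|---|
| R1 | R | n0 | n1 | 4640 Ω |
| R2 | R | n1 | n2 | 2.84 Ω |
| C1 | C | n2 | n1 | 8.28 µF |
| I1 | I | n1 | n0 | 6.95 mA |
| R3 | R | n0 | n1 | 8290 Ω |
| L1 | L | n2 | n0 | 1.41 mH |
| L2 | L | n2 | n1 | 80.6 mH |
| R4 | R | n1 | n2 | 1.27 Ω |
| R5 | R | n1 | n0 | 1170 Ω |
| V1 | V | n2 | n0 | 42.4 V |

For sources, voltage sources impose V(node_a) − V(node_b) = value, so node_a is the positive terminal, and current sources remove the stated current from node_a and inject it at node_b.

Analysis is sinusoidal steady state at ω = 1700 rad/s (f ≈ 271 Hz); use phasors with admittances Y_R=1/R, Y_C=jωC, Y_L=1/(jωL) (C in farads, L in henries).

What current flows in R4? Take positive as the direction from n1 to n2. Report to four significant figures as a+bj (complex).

MNA unknowns: 2 node voltages V₁..V_2 plus 1 source current (V1)
R1: Y=0.0002155+0.000j on G[0,1]
R2: Y=0.3521+0.000j on G[1,2]
C1: Y=0.000+0.01408j on G[2,1]
I1: z[1]−=0.00695, z[0]+=0.00695
R3: Y=0.0001206+0.000j on G[0,1]
L1: Y=0.000-0.4172j on G[2,0]
L2: Y=0.000-0.007298j on G[2,1]
R4: Y=0.7874+0.000j on G[1,2]
R5: Y=0.0008547+0.000j on G[1,0]
V1: row V2−V0=42.4, i_V1 at 2,0
solve → V1=42.35+0.0002992j, V2=42.40+0.000j
aux → i_V1=-0.05738+17.69j

-0.03965+0.0002356j A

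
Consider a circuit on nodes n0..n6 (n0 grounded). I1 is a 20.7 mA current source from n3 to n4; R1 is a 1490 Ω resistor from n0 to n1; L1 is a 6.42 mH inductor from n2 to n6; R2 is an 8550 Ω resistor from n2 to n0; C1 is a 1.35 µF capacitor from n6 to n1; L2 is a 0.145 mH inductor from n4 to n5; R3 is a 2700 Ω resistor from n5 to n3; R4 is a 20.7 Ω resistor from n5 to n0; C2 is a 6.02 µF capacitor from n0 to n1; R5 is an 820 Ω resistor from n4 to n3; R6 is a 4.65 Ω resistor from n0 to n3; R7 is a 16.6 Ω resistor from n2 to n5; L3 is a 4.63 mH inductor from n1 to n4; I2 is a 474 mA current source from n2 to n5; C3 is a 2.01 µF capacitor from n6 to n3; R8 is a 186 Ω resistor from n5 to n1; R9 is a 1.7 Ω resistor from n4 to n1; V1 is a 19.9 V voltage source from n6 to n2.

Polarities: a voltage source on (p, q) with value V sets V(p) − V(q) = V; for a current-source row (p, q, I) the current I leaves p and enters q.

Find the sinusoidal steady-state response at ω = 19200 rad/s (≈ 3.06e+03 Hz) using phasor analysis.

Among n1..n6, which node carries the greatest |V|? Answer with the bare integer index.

MNA unknowns: 6 node voltages V₁..V_6 plus 1 source current (V1)
I1: z[3]−=0.0207, z[4]+=0.0207
R1: Y=0.0006711+0.000j on G[0,1]
L1: Y=0.000-0.008113j on G[2,6]
R2: Y=0.0001170+0.000j on G[2,0]
C1: Y=0.000+0.02592j on G[6,1]
L2: Y=0.000-0.3592j on G[4,5]
R3: Y=0.0003704+0.000j on G[5,3]
R4: Y=0.04831+0.000j on G[5,0]
C2: Y=0.000+0.1156j on G[0,1]
R5: Y=0.001220+0.000j on G[4,3]
R6: Y=0.2151+0.000j on G[0,3]
R7: Y=0.06024+0.000j on G[2,5]
L3: Y=0.000-0.01125j on G[1,4]
I2: z[2]−=0.474, z[5]+=0.474
C3: Y=0.000+0.03859j on G[6,3]
R8: Y=0.005376+0.000j on G[5,1]
R9: Y=0.5882+0.000j on G[4,1]
V1: row V6−V2=19.9, i_V1 at 6,2
solve → V1=-1.198+1.294j, V2=-15.21-5.082j, V3=0.9188+0.6756j, V4=-1.728+0.8032j, V5=-0.9419-0.1458j, V6=4.687-5.082j
aux → i_V1=-0.3875-0.1365j

2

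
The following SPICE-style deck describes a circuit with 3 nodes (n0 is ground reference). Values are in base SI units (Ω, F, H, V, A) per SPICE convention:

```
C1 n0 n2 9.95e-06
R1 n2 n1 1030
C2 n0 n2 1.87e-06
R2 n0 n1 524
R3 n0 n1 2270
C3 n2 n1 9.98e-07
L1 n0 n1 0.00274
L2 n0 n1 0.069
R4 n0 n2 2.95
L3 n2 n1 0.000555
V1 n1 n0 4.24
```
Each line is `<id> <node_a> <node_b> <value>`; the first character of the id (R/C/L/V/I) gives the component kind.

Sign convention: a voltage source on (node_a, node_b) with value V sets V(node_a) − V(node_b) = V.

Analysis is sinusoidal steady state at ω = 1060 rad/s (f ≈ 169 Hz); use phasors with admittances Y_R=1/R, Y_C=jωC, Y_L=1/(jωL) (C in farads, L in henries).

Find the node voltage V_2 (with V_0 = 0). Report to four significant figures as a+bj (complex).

Element admittances at ω=1060 rad/s:
  Y(C1) = 0.000+0.01055j S between n0,n2
  Y(R1) = 0.0009709+0.000j S between n2,n1
  Y(C2) = 0.000+0.001982j S between n0,n2
  Y(R2) = 0.001908+0.000j S between n0,n1
  Y(R3) = 0.0004405+0.000j S between n0,n1
  Y(C3) = 0.000+0.001058j S between n2,n1
  Y(L1) = 0.000-0.3443j S between n0,n1
  Y(L2) = 0.000-0.01367j S between n0,n1
  Y(R4) = 0.3390+0.000j S between n0,n2
  Y(L3) = 0.000-1.700j S between n2,n1
  V1: constraint V(n1)−V(n0) = 4.24
Assemble and solve the 3×3 MNA system:
  V(n1)=4.240+0.000j  V(n2)=4.105-0.8252j
  i(V1)=-1.412+1.746j

4.105-0.8252j V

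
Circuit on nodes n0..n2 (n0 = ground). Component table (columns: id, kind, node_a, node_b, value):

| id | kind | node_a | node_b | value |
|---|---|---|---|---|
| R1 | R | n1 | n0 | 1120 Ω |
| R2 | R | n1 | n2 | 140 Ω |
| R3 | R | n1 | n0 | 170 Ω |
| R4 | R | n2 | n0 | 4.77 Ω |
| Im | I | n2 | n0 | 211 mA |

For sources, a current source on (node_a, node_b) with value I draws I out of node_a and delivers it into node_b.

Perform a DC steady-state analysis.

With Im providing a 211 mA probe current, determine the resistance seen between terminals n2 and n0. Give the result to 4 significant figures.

Element admittances at DC:
  Y(R1) = 0.0008929 S between n1,n0
  Y(R2) = 0.007143 S between n1,n2
  Y(R3) = 0.005882 S between n1,n0
  Y(R4) = 0.2096 S between n2,n0
  Im: injects 0.211 A into n0 (from n2)
Assemble and solve the 2×2 MNA system:
  V(n1)=-0.5081  V(n2)=-0.9900

R_eq = 4.692 Ω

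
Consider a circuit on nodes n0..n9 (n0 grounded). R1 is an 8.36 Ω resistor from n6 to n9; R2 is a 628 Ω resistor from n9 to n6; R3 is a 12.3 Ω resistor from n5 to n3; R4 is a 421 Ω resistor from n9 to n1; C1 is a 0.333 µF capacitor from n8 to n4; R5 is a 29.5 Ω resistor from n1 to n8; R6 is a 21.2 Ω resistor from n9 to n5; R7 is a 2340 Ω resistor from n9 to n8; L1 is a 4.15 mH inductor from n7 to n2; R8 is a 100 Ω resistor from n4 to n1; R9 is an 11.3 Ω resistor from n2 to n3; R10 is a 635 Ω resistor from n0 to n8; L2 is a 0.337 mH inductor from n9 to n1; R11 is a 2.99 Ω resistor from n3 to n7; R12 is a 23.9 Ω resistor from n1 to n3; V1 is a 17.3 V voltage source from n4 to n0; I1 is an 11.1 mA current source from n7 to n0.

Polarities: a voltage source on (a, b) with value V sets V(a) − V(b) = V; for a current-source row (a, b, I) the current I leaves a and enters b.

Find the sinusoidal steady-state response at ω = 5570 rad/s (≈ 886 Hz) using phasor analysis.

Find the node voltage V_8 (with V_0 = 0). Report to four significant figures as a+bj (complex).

13.60+0.7362j V

MNA unknowns: 9 node voltages V₁..V_9 plus 1 source current (V1)
R1: Y=0.1196+0.000j on G[6,9]
R2: Y=0.001592+0.000j on G[9,6]
R3: Y=0.08130+0.000j on G[5,3]
R4: Y=0.002375+0.000j on G[9,1]
C1: Y=0.000+0.001855j on G[8,4]
R5: Y=0.03390+0.000j on G[1,8]
R6: Y=0.04717+0.000j on G[9,5]
R7: Y=0.0004274+0.000j on G[9,8]
L1: Y=0.000-0.04326j on G[7,2]
R8: Y=0.01000+0.000j on G[4,1]
R9: Y=0.08850+0.000j on G[2,3]
R10: Y=0.001575+0.000j on G[0,8]
L2: Y=0.000-0.5327j on G[9,1]
R11: Y=0.3344+0.000j on G[3,7]
R12: Y=0.04184+0.000j on G[1,3]
V1: row V4−V0=17.3, i_V1 at 4,0
I1: z[7]−=0.0111, z[0]+=0.0111
solve → V1=14.18+0.5702j, V2=14.02+0.5782j, V3=14.03+0.5664j, V4=17.30+0.000j, V5=14.09+0.5645j, V6=14.18+0.5611j, V7=14.00+0.5633j, V8=13.60+0.7362j, V9=14.18+0.5611j
aux → i_V1=-0.03252-0.001159j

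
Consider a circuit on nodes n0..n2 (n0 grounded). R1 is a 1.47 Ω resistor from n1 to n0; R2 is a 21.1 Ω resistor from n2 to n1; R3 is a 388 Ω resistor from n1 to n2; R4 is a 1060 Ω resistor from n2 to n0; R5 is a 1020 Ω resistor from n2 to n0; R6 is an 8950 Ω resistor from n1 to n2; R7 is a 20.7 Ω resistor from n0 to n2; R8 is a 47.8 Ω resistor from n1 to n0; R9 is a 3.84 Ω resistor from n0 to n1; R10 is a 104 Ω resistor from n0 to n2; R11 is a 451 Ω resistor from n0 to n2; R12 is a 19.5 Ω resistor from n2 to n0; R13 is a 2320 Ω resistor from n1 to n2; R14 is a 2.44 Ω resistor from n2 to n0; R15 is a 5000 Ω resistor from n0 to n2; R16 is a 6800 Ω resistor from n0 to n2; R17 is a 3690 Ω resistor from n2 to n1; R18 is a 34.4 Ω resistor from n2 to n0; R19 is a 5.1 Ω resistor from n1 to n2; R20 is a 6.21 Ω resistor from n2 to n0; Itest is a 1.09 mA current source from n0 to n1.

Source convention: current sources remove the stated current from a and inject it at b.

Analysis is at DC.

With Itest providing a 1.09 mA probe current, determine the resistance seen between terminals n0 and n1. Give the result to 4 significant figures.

Element admittances at DC:
  Y(R1) = 0.6803 S between n1,n0
  Y(R2) = 0.04739 S between n2,n1
  Y(R3) = 0.002577 S between n1,n2
  Y(R4) = 0.0009434 S between n2,n0
  Y(R5) = 0.0009804 S between n2,n0
  Y(R6) = 0.0001117 S between n1,n2
  Y(R7) = 0.04831 S between n0,n2
  Y(R8) = 0.02092 S between n1,n0
  Y(R9) = 0.2604 S between n0,n1
  Y(R10) = 0.009615 S between n0,n2
  Y(R11) = 0.002217 S between n0,n2
  Y(R12) = 0.05128 S between n2,n0
  Y(R13) = 0.0004310 S between n1,n2
  Y(R14) = 0.4098 S between n2,n0
  Y(R15) = 0.0002000 S between n0,n2
  Y(R16) = 0.0001471 S between n0,n2
  Y(R17) = 0.0002710 S between n2,n1
  Y(R18) = 0.02907 S between n2,n0
  Y(R19) = 0.1961 S between n1,n2
  Y(R20) = 0.1610 S between n2,n0
  Itest: injects 0.00109 A into n1 (from n0)
Assemble and solve the 2×2 MNA system:
  V(n1)=0.0009519  V(n2)=0.0002447

R_eq = 0.8733 Ω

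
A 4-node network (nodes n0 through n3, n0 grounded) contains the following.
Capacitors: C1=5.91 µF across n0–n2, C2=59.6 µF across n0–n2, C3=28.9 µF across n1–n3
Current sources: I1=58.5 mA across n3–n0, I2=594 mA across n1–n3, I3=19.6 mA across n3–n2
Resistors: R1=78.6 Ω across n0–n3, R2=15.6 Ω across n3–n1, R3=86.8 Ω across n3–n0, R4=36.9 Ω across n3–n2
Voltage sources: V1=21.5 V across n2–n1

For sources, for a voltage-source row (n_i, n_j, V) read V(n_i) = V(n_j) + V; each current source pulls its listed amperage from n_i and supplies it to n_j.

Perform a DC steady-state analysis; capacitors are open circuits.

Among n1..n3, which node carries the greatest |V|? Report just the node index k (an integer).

1

Apply KCL at each of the 3 non-ground nodes and solve the resulting linear system.
Node n1: branches {R2, I2, C3, V1} → V_1 = -15.10
Node n2: branches {C1, C2, I3, R4, V1} → V_2 = 6.400
Node n3: branches {I1, R1, R2, I2, I3, C3, R3, R4} → V_3 = -2.413
Source currents: i(V1)=-0.2192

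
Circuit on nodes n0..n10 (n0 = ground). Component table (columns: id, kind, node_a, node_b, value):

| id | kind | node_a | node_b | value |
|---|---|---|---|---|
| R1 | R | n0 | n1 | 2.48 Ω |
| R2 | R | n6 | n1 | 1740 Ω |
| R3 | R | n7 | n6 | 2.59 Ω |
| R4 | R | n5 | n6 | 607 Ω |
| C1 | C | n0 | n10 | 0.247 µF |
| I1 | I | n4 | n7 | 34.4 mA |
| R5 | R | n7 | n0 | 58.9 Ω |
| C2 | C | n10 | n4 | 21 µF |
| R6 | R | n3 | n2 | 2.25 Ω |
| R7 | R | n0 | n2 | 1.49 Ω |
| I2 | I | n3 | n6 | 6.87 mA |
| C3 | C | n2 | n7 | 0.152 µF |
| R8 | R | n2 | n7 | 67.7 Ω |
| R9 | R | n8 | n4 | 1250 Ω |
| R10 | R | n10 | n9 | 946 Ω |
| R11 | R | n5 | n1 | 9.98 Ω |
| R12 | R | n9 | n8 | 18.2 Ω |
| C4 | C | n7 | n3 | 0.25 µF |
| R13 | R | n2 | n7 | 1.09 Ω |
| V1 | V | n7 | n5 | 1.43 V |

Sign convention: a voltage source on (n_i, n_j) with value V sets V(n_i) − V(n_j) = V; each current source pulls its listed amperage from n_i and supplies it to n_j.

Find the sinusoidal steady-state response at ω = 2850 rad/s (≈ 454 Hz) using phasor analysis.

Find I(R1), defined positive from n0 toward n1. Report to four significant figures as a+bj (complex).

MNA unknowns: 10 node voltages V₁..V_10 plus 1 source current (V1)
R1: Y=0.4032+0.000j on G[0,1]
R2: Y=0.0005747+0.000j on G[6,1]
R3: Y=0.3861+0.000j on G[7,6]
R4: Y=0.001647+0.000j on G[5,6]
C1: Y=0.000+0.0007039j on G[0,10]
I1: z[4]−=0.0344, z[7]+=0.0344
R5: Y=0.01698+0.000j on G[7,0]
C2: Y=0.000+0.05985j on G[10,4]
R6: Y=0.4444+0.000j on G[3,2]
R7: Y=0.6711+0.000j on G[0,2]
I2: z[3]−=0.00687, z[6]+=0.00687
C3: Y=0.000+0.0004332j on G[2,7]
R8: Y=0.01477+0.000j on G[2,7]
R9: Y=0.0008000+0.000j on G[8,4]
R10: Y=0.001057+0.000j on G[10,9]
R11: Y=0.1002+0.000j on G[5,1]
R12: Y=0.05495+0.000j on G[9,8]
C4: Y=0.000+0.0007125j on G[7,3]
R13: Y=0.9174+0.000j on G[2,7]
V1: row V7−V5=1.43, i_V1 at 7,5
solve → V1=-0.2220-2.836e-05j, V2=0.1768+2.062e-05j, V3=0.1613+0.0002612j, V4=-0.004337+49.44j, V5=-1.119-0.0001418j, V6=0.3222-0.0001416j, V7=0.3114-0.0001418j, V8=-0.001889+49.12j, V9=-0.001853+49.11j, V10=0.000+48.87j
aux → i_V1=-0.09221-1.137e-05j

0.08952+1.143e-05j A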